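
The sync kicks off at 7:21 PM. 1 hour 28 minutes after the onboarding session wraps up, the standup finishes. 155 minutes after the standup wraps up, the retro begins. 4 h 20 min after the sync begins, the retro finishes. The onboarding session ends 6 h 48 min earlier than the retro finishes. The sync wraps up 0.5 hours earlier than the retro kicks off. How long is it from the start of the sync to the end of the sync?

65 minutes

The retro ends at 7:21 PM + 260 min = 11:41 PM.
The onboarding session ends at 11:41 PM − 408 min = 4:53 PM.
The standup ends at 4:53 PM + 88 min = 6:21 PM.
The retro starts at 6:21 PM + 155 min = 8:56 PM.
The sync ends at 8:56 PM − 30 min = 8:26 PM.
From 7:21 PM to 8:26 PM is 65 minutes.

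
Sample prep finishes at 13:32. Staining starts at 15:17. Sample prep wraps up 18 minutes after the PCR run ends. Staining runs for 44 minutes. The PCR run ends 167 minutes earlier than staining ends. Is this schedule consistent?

Yes

Staining ends at 15:17 + 44 min = 16:01.
The PCR run ends at 16:01 − 167 min = 13:14.
Sample prep ends at 13:14 + 18 min = 13:32.
That matches the stated 13:32, so the schedule is consistent.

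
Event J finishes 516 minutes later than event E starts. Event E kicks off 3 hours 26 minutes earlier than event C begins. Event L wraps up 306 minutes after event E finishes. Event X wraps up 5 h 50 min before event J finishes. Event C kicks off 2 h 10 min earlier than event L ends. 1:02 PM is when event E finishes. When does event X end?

3:18 PM

Event L ends at 1:02 PM + 306 min = 6:08 PM.
Event C starts at 6:08 PM − 130 min = 3:58 PM.
Event E starts at 3:58 PM − 206 min = 12:32 PM.
Event J ends at 12:32 PM + 516 min = 9:08 PM.
Event X ends at 9:08 PM − 350 min = 3:18 PM.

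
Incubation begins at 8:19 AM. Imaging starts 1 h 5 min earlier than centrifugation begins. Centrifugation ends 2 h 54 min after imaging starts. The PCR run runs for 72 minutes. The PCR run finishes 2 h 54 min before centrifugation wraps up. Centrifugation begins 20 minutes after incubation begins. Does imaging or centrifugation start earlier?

imaging

Centrifugation starts at 8:19 AM + 20 min = 8:39 AM.
Imaging starts at 8:39 AM − 65 min = 7:34 AM.
Imaging starts at 7:34 AM and centrifugation starts at 8:39 AM, so imaging is first.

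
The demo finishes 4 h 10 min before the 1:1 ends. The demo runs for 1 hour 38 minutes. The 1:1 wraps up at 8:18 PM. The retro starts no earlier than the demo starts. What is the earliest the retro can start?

The demo ends at 8:18 PM − 250 min = 4:08 PM.
The demo starts at 4:08 PM − 98 min = 2:30 PM.
The retro is bounded by the demo, so the earliest it can start is 2:30 PM.

2:30 PM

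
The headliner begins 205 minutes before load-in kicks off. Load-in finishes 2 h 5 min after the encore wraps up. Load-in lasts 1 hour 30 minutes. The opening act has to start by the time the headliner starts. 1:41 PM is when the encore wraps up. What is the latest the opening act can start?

Load-in ends at 1:41 PM + 125 min = 3:46 PM.
Load-in starts at 3:46 PM − 90 min = 2:16 PM.
The headliner starts at 2:16 PM − 205 min = 10:51 AM.
The opening act is bounded by the headliner, so the latest it can start is 10:51 AM.

10:51 AM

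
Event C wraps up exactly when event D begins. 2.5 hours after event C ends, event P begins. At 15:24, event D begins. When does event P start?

Event C ends at 15:24.
Event P starts at 15:24 + 150 min = 17:54.

17:54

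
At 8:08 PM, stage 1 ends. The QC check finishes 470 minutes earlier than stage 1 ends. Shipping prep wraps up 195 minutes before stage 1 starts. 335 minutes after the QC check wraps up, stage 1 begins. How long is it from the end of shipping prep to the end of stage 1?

5 hours 30 minutes

The QC check ends at 8:08 PM − 470 min = 12:18 PM.
Stage 1 starts at 12:18 PM + 335 min = 5:53 PM.
Shipping prep ends at 5:53 PM − 195 min = 2:38 PM.
From 2:38 PM to 8:08 PM is 5 hours 30 minutes.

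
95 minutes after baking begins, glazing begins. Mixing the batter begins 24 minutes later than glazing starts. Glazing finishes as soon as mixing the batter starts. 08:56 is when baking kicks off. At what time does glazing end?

Glazing starts at 08:56 + 95 min = 10:31.
Mixing the batter starts at 10:31 + 24 min = 10:55.
So glazing ends at 10:55.

10:55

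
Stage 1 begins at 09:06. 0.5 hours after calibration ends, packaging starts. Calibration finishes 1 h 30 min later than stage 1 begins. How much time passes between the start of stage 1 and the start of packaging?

Calibration ends at 09:06 + 90 min = 10:36.
Packaging starts at 10:36 + 30 min = 11:06.
From 09:06 to 11:06 is 120 minutes.

120 minutes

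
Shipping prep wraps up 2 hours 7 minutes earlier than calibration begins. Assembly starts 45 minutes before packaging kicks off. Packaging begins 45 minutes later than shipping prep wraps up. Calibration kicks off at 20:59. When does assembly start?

Shipping prep ends at 20:59 − 127 min = 18:52.
Packaging starts at 18:52 + 45 min = 19:37.
Assembly starts at 19:37 − 45 min = 18:52.

18:52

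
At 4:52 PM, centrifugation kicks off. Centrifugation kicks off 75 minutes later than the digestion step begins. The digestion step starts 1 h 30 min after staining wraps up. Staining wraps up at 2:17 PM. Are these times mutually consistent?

The digestion step starts at 2:17 PM + 90 min = 3:47 PM.
Centrifugation starts at 3:47 PM + 75 min = 5:02 PM.
But centrifugation is also said to start at 4:52 PM — a 10-minute conflict.

No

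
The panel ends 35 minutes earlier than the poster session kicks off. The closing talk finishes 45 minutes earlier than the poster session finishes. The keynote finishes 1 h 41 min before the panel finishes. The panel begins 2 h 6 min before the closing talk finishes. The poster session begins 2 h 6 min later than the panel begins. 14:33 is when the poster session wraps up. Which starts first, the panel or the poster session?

the panel

The closing talk ends at 14:33 − 45 min = 13:48.
The panel starts at 13:48 − 126 min = 11:42.
The poster session starts at 11:42 + 126 min = 13:48.
The panel starts at 11:42 and the poster session starts at 13:48, so the panel is first.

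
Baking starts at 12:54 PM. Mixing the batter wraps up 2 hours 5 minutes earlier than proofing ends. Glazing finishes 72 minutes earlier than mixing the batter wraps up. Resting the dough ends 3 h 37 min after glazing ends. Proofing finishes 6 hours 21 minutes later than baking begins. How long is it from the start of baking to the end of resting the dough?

Proofing ends at 12:54 PM + 381 min = 7:15 PM.
Mixing the batter ends at 7:15 PM − 125 min = 5:10 PM.
Glazing ends at 5:10 PM − 72 min = 3:58 PM.
Resting the dough ends at 3:58 PM + 217 min = 7:35 PM.
From 12:54 PM to 7:35 PM is 6 h 41 min.

6 h 41 min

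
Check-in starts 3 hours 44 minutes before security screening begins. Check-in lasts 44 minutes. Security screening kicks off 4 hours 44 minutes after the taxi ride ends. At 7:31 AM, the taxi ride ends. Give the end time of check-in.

9:15 AM

Security screening starts at 7:31 AM + 284 min = 12:15 PM.
Check-in starts at 12:15 PM − 224 min = 8:31 AM.
Check-in ends at 8:31 AM + 44 min = 9:15 AM.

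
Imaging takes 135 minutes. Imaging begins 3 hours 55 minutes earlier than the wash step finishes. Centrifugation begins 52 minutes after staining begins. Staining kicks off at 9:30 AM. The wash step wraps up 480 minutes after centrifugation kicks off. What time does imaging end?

Centrifugation starts at 9:30 AM + 52 min = 10:22 AM.
The wash step ends at 10:22 AM + 480 min = 6:22 PM.
Imaging starts at 6:22 PM − 235 min = 2:27 PM.
Imaging ends at 2:27 PM + 135 min = 4:42 PM.

4:42 PM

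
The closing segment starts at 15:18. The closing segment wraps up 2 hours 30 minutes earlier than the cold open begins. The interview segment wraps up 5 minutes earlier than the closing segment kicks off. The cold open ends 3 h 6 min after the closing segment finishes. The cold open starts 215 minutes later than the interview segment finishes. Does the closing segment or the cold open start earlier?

the closing segment

The interview segment ends at 15:18 − 5 min = 15:13.
The cold open starts at 15:13 + 215 min = 18:48.
The closing segment starts at 15:18 and the cold open starts at 18:48, so the closing segment is first.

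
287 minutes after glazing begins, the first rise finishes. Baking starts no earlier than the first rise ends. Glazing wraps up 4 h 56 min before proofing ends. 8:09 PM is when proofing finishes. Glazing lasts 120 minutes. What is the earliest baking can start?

6:00 PM

Glazing ends at 8:09 PM − 296 min = 3:13 PM.
Glazing starts at 3:13 PM − 120 min = 1:13 PM.
The first rise ends at 1:13 PM + 287 min = 6:00 PM.
Baking is bounded by the first rise, so the earliest it can start is 6:00 PM.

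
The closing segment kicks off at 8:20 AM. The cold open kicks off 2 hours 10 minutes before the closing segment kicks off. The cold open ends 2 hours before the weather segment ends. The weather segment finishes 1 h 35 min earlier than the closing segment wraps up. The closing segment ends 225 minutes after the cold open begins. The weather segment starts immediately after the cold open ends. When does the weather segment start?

The cold open starts at 8:20 AM − 130 min = 6:10 AM.
The closing segment ends at 6:10 AM + 225 min = 9:55 AM.
The weather segment ends at 9:55 AM − 95 min = 8:20 AM.
The cold open ends at 8:20 AM − 120 min = 6:20 AM.
So the weather segment starts at 6:20 AM.

6:20 AM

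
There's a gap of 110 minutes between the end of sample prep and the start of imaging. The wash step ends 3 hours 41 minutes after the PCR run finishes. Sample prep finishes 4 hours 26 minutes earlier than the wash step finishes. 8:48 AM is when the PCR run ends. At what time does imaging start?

9:53 AM

The wash step ends at 8:48 AM + 221 min = 12:29 PM.
Sample prep ends at 12:29 PM − 266 min = 8:03 AM.
Imaging starts at 8:03 AM + 110 min = 9:53 AM.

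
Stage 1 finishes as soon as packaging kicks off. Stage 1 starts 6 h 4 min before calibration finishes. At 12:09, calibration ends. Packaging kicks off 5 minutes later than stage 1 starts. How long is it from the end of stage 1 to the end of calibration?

Stage 1 starts at 12:09 − 364 min = 06:05.
Packaging starts at 06:05 + 5 min = 06:10.
So stage 1 ends at 06:10.
From 06:10 to 12:09 is 5 h 59 min.

5 h 59 min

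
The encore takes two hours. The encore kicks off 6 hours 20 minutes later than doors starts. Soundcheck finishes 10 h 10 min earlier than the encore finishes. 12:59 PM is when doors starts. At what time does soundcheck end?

The encore starts at 12:59 PM + 380 min = 7:19 PM.
The encore ends at 7:19 PM + 120 min = 9:19 PM.
Soundcheck ends at 9:19 PM − 610 min = 11:09 AM.

11:09 AM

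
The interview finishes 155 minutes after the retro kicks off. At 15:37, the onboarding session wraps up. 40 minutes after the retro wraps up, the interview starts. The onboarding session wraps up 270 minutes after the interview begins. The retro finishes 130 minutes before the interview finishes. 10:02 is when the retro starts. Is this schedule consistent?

Yes

The interview ends at 10:02 + 155 min = 12:37.
The retro ends at 12:37 − 130 min = 10:27.
The interview starts at 10:27 + 40 min = 11:07.
The onboarding session ends at 11:07 + 270 min = 15:37.
That matches the stated 15:37, so the schedule is consistent.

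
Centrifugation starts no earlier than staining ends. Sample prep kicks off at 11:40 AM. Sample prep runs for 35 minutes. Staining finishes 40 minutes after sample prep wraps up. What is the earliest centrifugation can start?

Sample prep ends at 11:40 AM + 35 min = 12:15 PM.
Staining ends at 12:15 PM + 40 min = 12:55 PM.
Centrifugation is bounded by staining, so the earliest it can start is 12:55 PM.

12:55 PM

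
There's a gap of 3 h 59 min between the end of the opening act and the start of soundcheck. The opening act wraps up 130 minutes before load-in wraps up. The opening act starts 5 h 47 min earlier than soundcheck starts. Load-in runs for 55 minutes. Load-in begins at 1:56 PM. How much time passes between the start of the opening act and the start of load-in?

Load-in ends at 1:56 PM + 55 min = 2:51 PM.
The opening act ends at 2:51 PM − 130 min = 12:41 PM.
Soundcheck starts at 12:41 PM + 239 min = 4:40 PM.
The opening act starts at 4:40 PM − 347 min = 10:53 AM.
From 10:53 AM to 1:56 PM is 183 minutes.

183 minutes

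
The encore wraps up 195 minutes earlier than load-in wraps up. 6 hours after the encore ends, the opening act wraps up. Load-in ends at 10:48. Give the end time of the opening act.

The encore ends at 10:48 − 195 min = 07:33.
The opening act ends at 07:33 + 360 min = 13:33.

13:33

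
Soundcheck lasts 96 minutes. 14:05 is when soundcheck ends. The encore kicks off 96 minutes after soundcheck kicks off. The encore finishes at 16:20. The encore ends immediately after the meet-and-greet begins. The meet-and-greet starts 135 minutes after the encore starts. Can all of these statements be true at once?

Soundcheck starts at 14:05 − 96 min = 12:29.
The encore starts at 12:29 + 96 min = 14:05.
The meet-and-greet starts at 14:05 + 135 min = 16:20.
So the encore ends at 16:20.
That matches the stated 16:20, so the schedule is consistent.

Yes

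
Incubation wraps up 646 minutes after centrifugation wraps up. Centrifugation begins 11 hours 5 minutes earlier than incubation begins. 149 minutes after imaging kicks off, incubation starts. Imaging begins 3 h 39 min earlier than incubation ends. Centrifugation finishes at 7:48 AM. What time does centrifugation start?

6:19 AM

Incubation ends at 7:48 AM + 646 min = 6:34 PM.
Imaging starts at 6:34 PM − 219 min = 2:55 PM.
Incubation starts at 2:55 PM + 149 min = 5:24 PM.
Centrifugation starts at 5:24 PM − 665 min = 6:19 AM.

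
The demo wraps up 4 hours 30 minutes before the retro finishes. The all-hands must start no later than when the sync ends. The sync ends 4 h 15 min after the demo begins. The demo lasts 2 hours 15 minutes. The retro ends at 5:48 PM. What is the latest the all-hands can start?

3:18 PM

The demo ends at 5:48 PM − 270 min = 1:18 PM.
The demo starts at 1:18 PM − 135 min = 11:03 AM.
The sync ends at 11:03 AM + 255 min = 3:18 PM.
The all-hands is bounded by the sync, so the latest it can start is 3:18 PM.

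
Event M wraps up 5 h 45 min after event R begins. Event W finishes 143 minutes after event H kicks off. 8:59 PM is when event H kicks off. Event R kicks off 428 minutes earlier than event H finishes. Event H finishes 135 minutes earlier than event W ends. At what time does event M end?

7:44 PM

Event W ends at 8:59 PM + 143 min = 11:22 PM.
Event H ends at 11:22 PM − 135 min = 9:07 PM.
Event R starts at 9:07 PM − 428 min = 1:59 PM.
Event M ends at 1:59 PM + 345 min = 7:44 PM.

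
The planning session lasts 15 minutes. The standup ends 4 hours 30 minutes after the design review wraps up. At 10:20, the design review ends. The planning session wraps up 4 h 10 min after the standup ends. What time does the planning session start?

The standup ends at 10:20 + 270 min = 14:50.
The planning session ends at 14:50 + 250 min = 19:00.
The planning session starts at 19:00 − 15 min = 18:45.

18:45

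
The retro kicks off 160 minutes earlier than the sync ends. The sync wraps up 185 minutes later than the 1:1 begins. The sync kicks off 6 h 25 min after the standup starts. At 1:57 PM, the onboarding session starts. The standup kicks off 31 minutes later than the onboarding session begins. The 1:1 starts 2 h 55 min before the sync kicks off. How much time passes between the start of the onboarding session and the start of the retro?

The standup starts at 1:57 PM + 31 min = 2:28 PM.
The sync starts at 2:28 PM + 385 min = 8:53 PM.
The 1:1 starts at 8:53 PM − 175 min = 5:58 PM.
The sync ends at 5:58 PM + 185 min = 9:03 PM.
The retro starts at 9:03 PM − 160 min = 6:23 PM.
From 1:57 PM to 6:23 PM is 4 hours 26 minutes.

4 hours 26 minutes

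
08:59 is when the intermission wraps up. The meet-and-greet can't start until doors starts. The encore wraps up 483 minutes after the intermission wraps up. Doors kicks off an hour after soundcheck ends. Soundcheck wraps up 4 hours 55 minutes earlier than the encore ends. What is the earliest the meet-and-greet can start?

The encore ends at 08:59 + 483 min = 17:02.
Soundcheck ends at 17:02 − 295 min = 12:07.
Doors starts at 12:07 + 60 min = 13:07.
The meet-and-greet is bounded by doors, so the earliest it can start is 13:07.

13:07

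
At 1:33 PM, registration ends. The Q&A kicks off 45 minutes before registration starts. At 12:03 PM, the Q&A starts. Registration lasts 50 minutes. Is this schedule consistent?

No

Registration starts at 1:33 PM − 50 min = 12:43 PM.
The Q&A starts at 12:43 PM − 45 min = 11:58 AM.
But the Q&A is also said to start at 12:03 PM — a 5-minute conflict.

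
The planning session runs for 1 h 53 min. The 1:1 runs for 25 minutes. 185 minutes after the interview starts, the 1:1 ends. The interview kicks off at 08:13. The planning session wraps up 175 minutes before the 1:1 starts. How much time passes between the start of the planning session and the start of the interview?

The 1:1 ends at 08:13 + 185 min = 11:18.
The 1:1 starts at 11:18 − 25 min = 10:53.
The planning session ends at 10:53 − 175 min = 07:58.
The planning session starts at 07:58 − 113 min = 06:05.
From 06:05 to 08:13 is 2 h 8 min.

2 h 8 min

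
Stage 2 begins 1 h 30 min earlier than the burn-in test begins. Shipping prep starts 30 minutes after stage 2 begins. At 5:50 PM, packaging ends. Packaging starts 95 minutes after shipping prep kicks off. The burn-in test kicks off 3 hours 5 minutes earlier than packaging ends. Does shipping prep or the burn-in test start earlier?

The burn-in test starts at 5:50 PM − 185 min = 2:45 PM.
Stage 2 starts at 2:45 PM − 90 min = 1:15 PM.
Shipping prep starts at 1:15 PM + 30 min = 1:45 PM.
Shipping prep starts at 1:45 PM and the burn-in test starts at 2:45 PM, so shipping prep is first.

shipping prep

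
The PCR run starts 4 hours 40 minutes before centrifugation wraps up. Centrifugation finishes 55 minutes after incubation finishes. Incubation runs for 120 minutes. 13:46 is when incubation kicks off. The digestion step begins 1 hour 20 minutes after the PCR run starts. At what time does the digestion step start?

13:21

Incubation ends at 13:46 + 120 min = 15:46.
Centrifugation ends at 15:46 + 55 min = 16:41.
The PCR run starts at 16:41 − 280 min = 12:01.
The digestion step starts at 12:01 + 80 min = 13:21.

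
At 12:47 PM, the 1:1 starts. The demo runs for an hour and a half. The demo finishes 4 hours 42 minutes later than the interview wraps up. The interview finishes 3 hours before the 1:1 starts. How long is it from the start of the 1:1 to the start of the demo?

The interview ends at 12:47 PM − 180 min = 9:47 AM.
The demo ends at 9:47 AM + 282 min = 2:29 PM.
The demo starts at 2:29 PM − 90 min = 12:59 PM.
From 12:47 PM to 12:59 PM is 12 minutes.

12 minutes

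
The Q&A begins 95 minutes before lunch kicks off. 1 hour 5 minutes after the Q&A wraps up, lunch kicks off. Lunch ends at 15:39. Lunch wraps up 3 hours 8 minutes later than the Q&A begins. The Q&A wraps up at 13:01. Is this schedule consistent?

Lunch starts at 13:01 + 65 min = 14:06.
The Q&A starts at 14:06 − 95 min = 12:31.
Lunch ends at 12:31 + 188 min = 15:39.
That matches the stated 15:39, so the schedule is consistent.

Yes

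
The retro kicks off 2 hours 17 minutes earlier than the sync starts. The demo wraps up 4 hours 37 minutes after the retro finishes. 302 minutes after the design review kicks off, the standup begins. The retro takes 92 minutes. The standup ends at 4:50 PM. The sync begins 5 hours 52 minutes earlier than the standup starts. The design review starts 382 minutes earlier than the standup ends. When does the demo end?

The design review starts at 4:50 PM − 382 min = 10:28 AM.
The standup starts at 10:28 AM + 302 min = 3:30 PM.
The sync starts at 3:30 PM − 352 min = 9:38 AM.
The retro starts at 9:38 AM − 137 min = 7:21 AM.
The retro ends at 7:21 AM + 92 min = 8:53 AM.
The demo ends at 8:53 AM + 277 min = 1:30 PM.

1:30 PM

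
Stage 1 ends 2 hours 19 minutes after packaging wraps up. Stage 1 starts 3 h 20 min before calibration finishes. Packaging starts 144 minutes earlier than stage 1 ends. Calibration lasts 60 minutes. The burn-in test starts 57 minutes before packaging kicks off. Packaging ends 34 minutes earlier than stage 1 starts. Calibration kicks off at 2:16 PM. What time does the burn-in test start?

10:20 AM

Calibration ends at 2:16 PM + 60 min = 3:16 PM.
Stage 1 starts at 3:16 PM − 200 min = 11:56 AM.
Packaging ends at 11:56 AM − 34 min = 11:22 AM.
Stage 1 ends at 11:22 AM + 139 min = 1:41 PM.
Packaging starts at 1:41 PM − 144 min = 11:17 AM.
The burn-in test starts at 11:17 AM − 57 min = 10:20 AM.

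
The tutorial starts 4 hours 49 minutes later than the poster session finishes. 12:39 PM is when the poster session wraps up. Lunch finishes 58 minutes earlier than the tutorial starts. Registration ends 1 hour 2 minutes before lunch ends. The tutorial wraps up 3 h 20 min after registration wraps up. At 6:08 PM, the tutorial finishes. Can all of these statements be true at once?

The tutorial starts at 12:39 PM + 289 min = 5:28 PM.
Lunch ends at 5:28 PM − 58 min = 4:30 PM.
Registration ends at 4:30 PM − 62 min = 3:28 PM.
The tutorial ends at 3:28 PM + 200 min = 6:48 PM.
But the tutorial is also said to end at 6:08 PM — a 40-minute conflict.

No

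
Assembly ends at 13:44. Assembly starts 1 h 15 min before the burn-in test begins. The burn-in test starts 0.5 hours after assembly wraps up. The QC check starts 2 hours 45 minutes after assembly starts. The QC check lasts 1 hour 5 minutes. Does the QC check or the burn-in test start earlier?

the burn-in test

The burn-in test starts at 13:44 + 30 min = 14:14.
Assembly starts at 14:14 − 75 min = 12:59.
The QC check starts at 12:59 + 165 min = 15:44.
The QC check starts at 15:44 and the burn-in test starts at 14:14, so the burn-in test is first.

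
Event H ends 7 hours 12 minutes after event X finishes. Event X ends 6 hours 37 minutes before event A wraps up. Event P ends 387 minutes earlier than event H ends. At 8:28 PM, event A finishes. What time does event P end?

Event X ends at 8:28 PM − 397 min = 1:51 PM.
Event H ends at 1:51 PM + 432 min = 9:03 PM.
Event P ends at 9:03 PM − 387 min = 2:36 PM.

2:36 PM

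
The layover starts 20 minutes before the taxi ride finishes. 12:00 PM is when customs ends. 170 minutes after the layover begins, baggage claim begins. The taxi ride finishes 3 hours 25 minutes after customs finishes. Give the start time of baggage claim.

5:55 PM

The taxi ride ends at 12:00 PM + 205 min = 3:25 PM.
The layover starts at 3:25 PM − 20 min = 3:05 PM.
Baggage claim starts at 3:05 PM + 170 min = 5:55 PM.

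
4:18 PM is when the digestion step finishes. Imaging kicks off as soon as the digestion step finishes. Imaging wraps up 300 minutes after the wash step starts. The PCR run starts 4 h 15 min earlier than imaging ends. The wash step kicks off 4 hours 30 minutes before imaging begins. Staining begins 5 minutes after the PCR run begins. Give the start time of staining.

Imaging starts at 4:18 PM.
The wash step starts at 4:18 PM − 270 min = 11:48 AM.
Imaging ends at 11:48 AM + 300 min = 4:48 PM.
The PCR run starts at 4:48 PM − 255 min = 12:33 PM.
Staining starts at 12:33 PM + 5 min = 12:38 PM.

12:38 PM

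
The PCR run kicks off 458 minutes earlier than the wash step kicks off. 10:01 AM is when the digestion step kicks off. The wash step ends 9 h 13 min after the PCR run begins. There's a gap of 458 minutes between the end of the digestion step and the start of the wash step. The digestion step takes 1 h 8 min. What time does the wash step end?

8:22 PM

The digestion step ends at 10:01 AM + 68 min = 11:09 AM.
The wash step starts at 11:09 AM + 458 min = 6:47 PM.
The PCR run starts at 6:47 PM − 458 min = 11:09 AM.
The wash step ends at 11:09 AM + 553 min = 8:22 PM.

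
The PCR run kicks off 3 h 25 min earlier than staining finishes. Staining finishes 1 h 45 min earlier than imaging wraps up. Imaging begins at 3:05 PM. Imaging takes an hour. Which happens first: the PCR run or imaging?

Imaging ends at 3:05 PM + 60 min = 4:05 PM.
Staining ends at 4:05 PM − 105 min = 2:20 PM.
The PCR run starts at 2:20 PM − 205 min = 10:55 AM.
The PCR run starts at 10:55 AM and imaging starts at 3:05 PM, so the PCR run is first.

the PCR run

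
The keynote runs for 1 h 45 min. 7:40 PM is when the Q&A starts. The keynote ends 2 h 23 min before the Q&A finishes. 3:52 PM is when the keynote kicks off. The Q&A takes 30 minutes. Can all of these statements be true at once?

No

The Q&A ends at 7:40 PM + 30 min = 8:10 PM.
The keynote ends at 8:10 PM − 143 min = 5:47 PM.
The keynote starts at 5:47 PM − 105 min = 4:02 PM.
But the keynote is also said to start at 3:52 PM — a 10-minute conflict.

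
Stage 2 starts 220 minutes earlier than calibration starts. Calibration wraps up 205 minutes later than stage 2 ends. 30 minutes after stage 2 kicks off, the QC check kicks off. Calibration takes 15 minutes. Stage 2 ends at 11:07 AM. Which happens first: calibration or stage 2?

Calibration ends at 11:07 AM + 205 min = 2:32 PM.
Calibration starts at 2:32 PM − 15 min = 2:17 PM.
Stage 2 starts at 2:17 PM − 220 min = 10:37 AM.
Calibration starts at 2:17 PM and stage 2 starts at 10:37 AM, so stage 2 is first.

stage 2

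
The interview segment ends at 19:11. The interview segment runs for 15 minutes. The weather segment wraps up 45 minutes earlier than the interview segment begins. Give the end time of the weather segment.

18:11

The interview segment starts at 19:11 − 15 min = 18:56.
The weather segment ends at 18:56 − 45 min = 18:11.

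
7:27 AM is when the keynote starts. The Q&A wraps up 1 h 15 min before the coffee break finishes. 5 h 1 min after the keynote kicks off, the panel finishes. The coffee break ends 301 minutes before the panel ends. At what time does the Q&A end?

The panel ends at 7:27 AM + 301 min = 12:28 PM.
The coffee break ends at 12:28 PM − 301 min = 7:27 AM.
The Q&A ends at 7:27 AM − 75 min = 6:12 AM.

6:12 AM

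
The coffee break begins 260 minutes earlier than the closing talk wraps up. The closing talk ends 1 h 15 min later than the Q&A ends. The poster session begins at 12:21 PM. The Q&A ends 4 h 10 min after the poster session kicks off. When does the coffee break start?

The Q&A ends at 12:21 PM + 250 min = 4:31 PM.
The closing talk ends at 4:31 PM + 75 min = 5:46 PM.
The coffee break starts at 5:46 PM − 260 min = 1:26 PM.

1:26 PM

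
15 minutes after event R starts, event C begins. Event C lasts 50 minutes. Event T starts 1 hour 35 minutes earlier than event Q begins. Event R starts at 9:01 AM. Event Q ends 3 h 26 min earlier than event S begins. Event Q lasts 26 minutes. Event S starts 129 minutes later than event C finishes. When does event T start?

6:48 AM

Event C starts at 9:01 AM + 15 min = 9:16 AM.
Event C ends at 9:16 AM + 50 min = 10:06 AM.
Event S starts at 10:06 AM + 129 min = 12:15 PM.
Event Q ends at 12:15 PM − 206 min = 8:49 AM.
Event Q starts at 8:49 AM − 26 min = 8:23 AM.
Event T starts at 8:23 AM − 95 min = 6:48 AM.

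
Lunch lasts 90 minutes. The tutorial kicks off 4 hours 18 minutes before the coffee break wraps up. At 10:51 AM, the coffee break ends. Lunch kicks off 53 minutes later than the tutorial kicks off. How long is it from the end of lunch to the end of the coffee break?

The tutorial starts at 10:51 AM − 258 min = 6:33 AM.
Lunch starts at 6:33 AM + 53 min = 7:26 AM.
Lunch ends at 7:26 AM + 90 min = 8:56 AM.
From 8:56 AM to 10:51 AM is 1 h 55 min.

1 h 55 min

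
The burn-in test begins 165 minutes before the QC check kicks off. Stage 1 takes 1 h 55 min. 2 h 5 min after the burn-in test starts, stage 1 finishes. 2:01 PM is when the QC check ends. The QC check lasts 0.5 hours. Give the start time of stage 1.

The QC check starts at 2:01 PM − 30 min = 1:31 PM.
The burn-in test starts at 1:31 PM − 165 min = 10:46 AM.
Stage 1 ends at 10:46 AM + 125 min = 12:51 PM.
Stage 1 starts at 12:51 PM − 115 min = 10:56 AM.

10:56 AM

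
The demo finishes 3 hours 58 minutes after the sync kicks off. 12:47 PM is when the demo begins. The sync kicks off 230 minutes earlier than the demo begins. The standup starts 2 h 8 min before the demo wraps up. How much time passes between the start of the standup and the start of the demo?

The sync starts at 12:47 PM − 230 min = 8:57 AM.
The demo ends at 8:57 AM + 238 min = 12:55 PM.
The standup starts at 12:55 PM − 128 min = 10:47 AM.
From 10:47 AM to 12:47 PM is two hours.

two hours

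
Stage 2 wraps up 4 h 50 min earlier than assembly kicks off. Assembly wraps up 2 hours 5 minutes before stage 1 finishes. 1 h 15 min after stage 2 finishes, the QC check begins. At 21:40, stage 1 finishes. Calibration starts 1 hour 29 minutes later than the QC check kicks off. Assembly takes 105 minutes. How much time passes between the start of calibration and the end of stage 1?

Assembly ends at 21:40 − 125 min = 19:35.
Assembly starts at 19:35 − 105 min = 17:50.
Stage 2 ends at 17:50 − 290 min = 13:00.
The QC check starts at 13:00 + 75 min = 14:15.
Calibration starts at 14:15 + 89 min = 15:44.
From 15:44 to 21:40 is 5 hours 56 minutes.

5 hours 56 minutes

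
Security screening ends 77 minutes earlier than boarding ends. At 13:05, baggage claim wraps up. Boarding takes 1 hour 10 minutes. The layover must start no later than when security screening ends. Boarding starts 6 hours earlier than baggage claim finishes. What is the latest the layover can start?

06:58

Boarding starts at 13:05 − 360 min = 07:05.
Boarding ends at 07:05 + 70 min = 08:15.
Security screening ends at 08:15 − 77 min = 06:58.
The layover is bounded by security screening, so the latest it can start is 06:58.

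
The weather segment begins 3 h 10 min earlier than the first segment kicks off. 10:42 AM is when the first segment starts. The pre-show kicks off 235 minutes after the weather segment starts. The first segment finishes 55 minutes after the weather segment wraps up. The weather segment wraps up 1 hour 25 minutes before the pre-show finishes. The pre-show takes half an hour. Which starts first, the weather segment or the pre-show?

the weather segment

The weather segment starts at 10:42 AM − 190 min = 7:32 AM.
The pre-show starts at 7:32 AM + 235 min = 11:27 AM.
The weather segment starts at 7:32 AM and the pre-show starts at 11:27 AM, so the weather segment is first.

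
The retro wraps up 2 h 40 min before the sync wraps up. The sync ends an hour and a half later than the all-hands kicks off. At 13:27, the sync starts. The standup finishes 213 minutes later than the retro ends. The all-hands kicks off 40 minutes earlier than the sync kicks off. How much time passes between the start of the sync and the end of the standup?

The all-hands starts at 13:27 − 40 min = 12:47.
The sync ends at 12:47 + 90 min = 14:17.
The retro ends at 14:17 − 160 min = 11:37.
The standup ends at 11:37 + 213 min = 15:10.
From 13:27 to 15:10 is 103 minutes.

103 minutes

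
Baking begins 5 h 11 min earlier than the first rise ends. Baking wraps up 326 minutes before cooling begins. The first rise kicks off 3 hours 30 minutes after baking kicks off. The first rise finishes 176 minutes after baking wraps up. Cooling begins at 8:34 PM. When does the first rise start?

4:23 PM

Baking ends at 8:34 PM − 326 min = 3:08 PM.
The first rise ends at 3:08 PM + 176 min = 6:04 PM.
Baking starts at 6:04 PM − 311 min = 12:53 PM.
The first rise starts at 12:53 PM + 210 min = 4:23 PM.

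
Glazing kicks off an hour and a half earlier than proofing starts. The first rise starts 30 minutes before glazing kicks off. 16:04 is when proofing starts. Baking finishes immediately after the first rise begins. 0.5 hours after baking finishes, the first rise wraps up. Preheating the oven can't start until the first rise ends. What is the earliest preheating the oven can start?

14:34

Glazing starts at 16:04 − 90 min = 14:34.
The first rise starts at 14:34 − 30 min = 14:04.
So baking ends at 14:04.
The first rise ends at 14:04 + 30 min = 14:34.
Preheating the oven is bounded by the first rise, so the earliest it can start is 14:34.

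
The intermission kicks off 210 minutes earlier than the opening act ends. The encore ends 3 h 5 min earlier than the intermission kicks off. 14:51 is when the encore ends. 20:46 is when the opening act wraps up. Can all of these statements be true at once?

The intermission starts at 20:46 − 210 min = 17:16.
The encore ends at 17:16 − 185 min = 14:11.
But the encore is also said to end at 14:51 — a 40-minute conflict.

No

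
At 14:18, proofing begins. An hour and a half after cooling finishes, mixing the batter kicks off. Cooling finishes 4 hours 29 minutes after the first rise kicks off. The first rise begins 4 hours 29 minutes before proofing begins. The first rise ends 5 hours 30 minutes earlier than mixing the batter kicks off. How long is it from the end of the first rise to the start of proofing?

The first rise starts at 14:18 − 269 min = 09:49.
Cooling ends at 09:49 + 269 min = 14:18.
Mixing the batter starts at 14:18 + 90 min = 15:48.
The first rise ends at 15:48 − 330 min = 10:18.
From 10:18 to 14:18 is 240 minutes.

240 minutes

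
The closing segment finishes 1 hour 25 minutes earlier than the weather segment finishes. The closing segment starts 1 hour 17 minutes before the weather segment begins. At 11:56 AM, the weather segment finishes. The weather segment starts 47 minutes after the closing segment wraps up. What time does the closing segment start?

10:01 AM

The closing segment ends at 11:56 AM − 85 min = 10:31 AM.
The weather segment starts at 10:31 AM + 47 min = 11:18 AM.
The closing segment starts at 11:18 AM − 77 min = 10:01 AM.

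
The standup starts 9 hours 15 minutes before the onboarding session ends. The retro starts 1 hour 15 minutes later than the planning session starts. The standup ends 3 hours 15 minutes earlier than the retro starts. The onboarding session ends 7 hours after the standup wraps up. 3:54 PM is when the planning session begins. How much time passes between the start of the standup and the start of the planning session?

The retro starts at 3:54 PM + 75 min = 5:09 PM.
The standup ends at 5:09 PM − 195 min = 1:54 PM.
The onboarding session ends at 1:54 PM + 420 min = 8:54 PM.
The standup starts at 8:54 PM − 555 min = 11:39 AM.
From 11:39 AM to 3:54 PM is 4 h 15 min.

4 h 15 min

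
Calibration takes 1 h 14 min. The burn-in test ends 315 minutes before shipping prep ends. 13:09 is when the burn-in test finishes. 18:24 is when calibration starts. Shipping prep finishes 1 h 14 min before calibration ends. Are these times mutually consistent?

Calibration ends at 18:24 + 74 min = 19:38.
Shipping prep ends at 19:38 − 74 min = 18:24.
The burn-in test ends at 18:24 − 315 min = 13:09.
That matches the stated 13:09, so the schedule is consistent.

Yes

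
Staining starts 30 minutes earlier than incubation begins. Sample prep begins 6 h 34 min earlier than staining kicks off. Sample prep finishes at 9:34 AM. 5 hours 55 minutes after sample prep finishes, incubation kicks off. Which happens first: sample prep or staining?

sample prep

Incubation starts at 9:34 AM + 355 min = 3:29 PM.
Staining starts at 3:29 PM − 30 min = 2:59 PM.
Sample prep starts at 2:59 PM − 394 min = 8:25 AM.
Sample prep starts at 8:25 AM and staining starts at 2:59 PM, so sample prep is first.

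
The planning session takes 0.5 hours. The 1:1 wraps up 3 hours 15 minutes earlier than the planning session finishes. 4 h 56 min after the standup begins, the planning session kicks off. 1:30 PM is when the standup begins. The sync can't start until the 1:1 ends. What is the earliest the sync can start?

The planning session starts at 1:30 PM + 296 min = 6:26 PM.
The planning session ends at 6:26 PM + 30 min = 6:56 PM.
The 1:1 ends at 6:56 PM − 195 min = 3:41 PM.
The sync is bounded by the 1:1, so the earliest it can start is 3:41 PM.

3:41 PM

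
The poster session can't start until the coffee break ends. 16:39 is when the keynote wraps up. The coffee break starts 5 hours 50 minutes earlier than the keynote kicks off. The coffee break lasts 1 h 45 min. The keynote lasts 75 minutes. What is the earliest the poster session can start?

The keynote starts at 16:39 − 75 min = 15:24.
The coffee break starts at 15:24 − 350 min = 09:34.
The coffee break ends at 09:34 + 105 min = 11:19.
The poster session is bounded by the coffee break, so the earliest it can start is 11:19.

11:19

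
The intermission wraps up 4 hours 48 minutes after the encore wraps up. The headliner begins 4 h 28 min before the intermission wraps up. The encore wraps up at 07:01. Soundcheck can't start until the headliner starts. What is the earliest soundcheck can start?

The intermission ends at 07:01 + 288 min = 11:49.
The headliner starts at 11:49 − 268 min = 07:21.
Soundcheck is bounded by the headliner, so the earliest it can start is 07:21.

07:21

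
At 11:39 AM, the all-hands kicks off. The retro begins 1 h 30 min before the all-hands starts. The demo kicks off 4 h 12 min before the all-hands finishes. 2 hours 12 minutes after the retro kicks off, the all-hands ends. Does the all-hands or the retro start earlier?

The retro starts at 11:39 AM − 90 min = 10:09 AM.
The all-hands starts at 11:39 AM and the retro starts at 10:09 AM, so the retro is first.

the retro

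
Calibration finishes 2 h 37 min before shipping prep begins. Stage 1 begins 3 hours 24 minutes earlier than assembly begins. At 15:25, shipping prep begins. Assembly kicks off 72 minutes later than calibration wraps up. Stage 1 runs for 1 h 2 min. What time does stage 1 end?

Calibration ends at 15:25 − 157 min = 12:48.
Assembly starts at 12:48 + 72 min = 14:00.
Stage 1 starts at 14:00 − 204 min = 10:36.
Stage 1 ends at 10:36 + 62 min = 11:38.

11:38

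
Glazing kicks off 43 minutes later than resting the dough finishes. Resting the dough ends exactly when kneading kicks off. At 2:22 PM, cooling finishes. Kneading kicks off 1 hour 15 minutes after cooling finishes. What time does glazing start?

Kneading starts at 2:22 PM + 75 min = 3:37 PM.
So resting the dough ends at 3:37 PM.
Glazing starts at 3:37 PM + 43 min = 4:20 PM.

4:20 PM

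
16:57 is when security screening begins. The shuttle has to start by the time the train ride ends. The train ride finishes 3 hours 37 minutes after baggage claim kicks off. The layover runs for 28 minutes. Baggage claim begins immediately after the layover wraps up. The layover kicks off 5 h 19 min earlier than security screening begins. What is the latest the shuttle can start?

15:43

The layover starts at 16:57 − 319 min = 11:38.
The layover ends at 11:38 + 28 min = 12:06.
So baggage claim starts at 12:06.
The train ride ends at 12:06 + 217 min = 15:43.
The shuttle is bounded by the train ride, so the latest it can start is 15:43.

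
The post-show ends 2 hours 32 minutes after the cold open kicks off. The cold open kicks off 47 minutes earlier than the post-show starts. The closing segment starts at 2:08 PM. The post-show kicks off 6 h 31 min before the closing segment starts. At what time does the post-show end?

9:22 AM

The post-show starts at 2:08 PM − 391 min = 7:37 AM.
The cold open starts at 7:37 AM − 47 min = 6:50 AM.
The post-show ends at 6:50 AM + 152 min = 9:22 AM.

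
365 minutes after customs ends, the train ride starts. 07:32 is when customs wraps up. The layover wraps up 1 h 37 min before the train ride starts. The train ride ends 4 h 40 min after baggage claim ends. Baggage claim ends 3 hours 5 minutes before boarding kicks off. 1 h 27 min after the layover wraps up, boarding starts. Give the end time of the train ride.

15:02

The train ride starts at 07:32 + 365 min = 13:37.
The layover ends at 13:37 − 97 min = 12:00.
Boarding starts at 12:00 + 87 min = 13:27.
Baggage claim ends at 13:27 − 185 min = 10:22.
The train ride ends at 10:22 + 280 min = 15:02.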